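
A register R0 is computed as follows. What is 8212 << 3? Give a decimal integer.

65696

8212 = 00010000000010100
shift left by 3 → 10000000010100000 = 65696
(equivalently, 8212 × 2^3 = 8212 × 8)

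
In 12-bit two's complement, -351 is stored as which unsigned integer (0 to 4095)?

3745

351 in 12 bits: 000101011111
Invert: 111010100000
Add 1:  111010100001 = 3745
(Check: 2^12 - 351 = 4096 - 351 = 3745.)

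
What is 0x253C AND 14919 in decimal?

8196

0x253C = 10010100111100
14919 = 11101001000111
AND → 10000000000100 = 8196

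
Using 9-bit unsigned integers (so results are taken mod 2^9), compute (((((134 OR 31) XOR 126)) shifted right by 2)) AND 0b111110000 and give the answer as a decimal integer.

134 = 010000110
31 = 000011111
→ OR → 010011111 = 159
126 = 001111110
→ XOR → 011100001 = 225
→ shifted right by 2 → 000111000 = 56
0b111110000 = 111110000
→ AND → 000110000 = 48

48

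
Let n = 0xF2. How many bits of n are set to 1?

0xF2 = 11110010
Count the 1s: 1 + 1 + 1 + 1 + 1 = 5

5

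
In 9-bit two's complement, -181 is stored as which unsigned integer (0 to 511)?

331

181 in 9 bits: 010110101
Invert: 101001010
Add 1:  101001011 = 331
(Check: 2^9 - 181 = 512 - 181 = 331.)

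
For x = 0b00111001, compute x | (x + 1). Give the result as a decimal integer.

59

x = 111001 = 57
x + 1 = 111010
OR    = 111011 = 59
(x | (x + 1) sets the lowest cleared bit.)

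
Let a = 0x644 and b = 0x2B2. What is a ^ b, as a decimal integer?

0x644 = 11001000100
0x2B2 = 01010110010
XOR → 10011110110 = 1270

1270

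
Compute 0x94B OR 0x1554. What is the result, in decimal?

7519

0x94B = 0100101001011
0x1554 = 1010101010100
 OR → 1110101011111 = 7519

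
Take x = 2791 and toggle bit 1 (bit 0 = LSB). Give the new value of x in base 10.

x = 0101011100111
bit 1 is currently 1; toggle it via x ^ (1 << 1) = x ^ 2
→ 0101011100101 = 2789

2789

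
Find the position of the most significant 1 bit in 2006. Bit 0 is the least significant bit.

2006 = 11111010110
The topmost 1 is at position 10 (since 2^10 = 1024 ≤ 2006 < 2048).

10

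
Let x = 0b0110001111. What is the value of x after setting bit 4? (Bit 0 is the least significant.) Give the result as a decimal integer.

415

x = 0110001111
bit 4 is currently 0; set it via x | (1 << 4) = x | 16
→ 0110011111 = 415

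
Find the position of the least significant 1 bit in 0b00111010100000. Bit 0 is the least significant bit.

5

0b00111010100000 = 111010100000
Trailing zeros: 5, so the lowest set bit is bit 5 (value 32).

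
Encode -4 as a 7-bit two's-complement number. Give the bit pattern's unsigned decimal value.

4 in 7 bits: 0000100
Invert: 1111011
Add 1:  1111100 = 124
(Check: 2^7 - 4 = 128 - 4 = 124.)

124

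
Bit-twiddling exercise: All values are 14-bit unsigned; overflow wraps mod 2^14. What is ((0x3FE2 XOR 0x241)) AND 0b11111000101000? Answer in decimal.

0x3FE2 = 11111111100010
0x241 = 00001001000001
→ XOR → 11110110100011 = 15779
0b11111000101000 = 11111000101000
→ AND → 11110000100000 = 15392

15392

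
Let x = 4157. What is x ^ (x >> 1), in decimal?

6179

x = 1000000111101 = 4157
x>>1 = 0100000011110
XOR  = 1100000100011 = 6179
(x ^ (x >> 1) gives the standard binary-reflected Gray code of x.)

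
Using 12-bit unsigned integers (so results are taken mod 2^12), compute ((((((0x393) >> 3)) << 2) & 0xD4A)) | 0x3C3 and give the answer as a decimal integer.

0x393 = 001110010011
→ >> 3 → 000001110010 = 114
→ << 2 (mod 2^12) → 000111001000 = 456
0xD4A = 110101001010
→ & → 000101001000 = 328
0x3C3 = 001111000011
→ | → 001111001011 = 971

971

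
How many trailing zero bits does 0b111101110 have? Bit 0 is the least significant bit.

1

0b111101110 = 111101110
Trailing zeros: 1, so the lowest set bit is bit 1 (value 2).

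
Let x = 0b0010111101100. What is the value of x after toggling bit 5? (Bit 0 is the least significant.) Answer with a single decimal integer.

x = 0010111101100
bit 5 is currently 1; toggle it via x ^ (1 << 5) = x ^ 32
→ 0010111001100 = 1484

1484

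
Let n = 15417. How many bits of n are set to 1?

8

15417 = 11110000111001
Count the 1s: 1 + 1 + 1 + 1 + 1 + 1 + 1 + 1 = 8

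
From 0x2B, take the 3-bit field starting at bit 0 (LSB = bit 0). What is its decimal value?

v = 00101011
Shift right by 0: 00101011
Mask low 3 bits: 011 = 3

3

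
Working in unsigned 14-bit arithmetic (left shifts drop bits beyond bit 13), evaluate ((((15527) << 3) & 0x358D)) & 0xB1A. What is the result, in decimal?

15527 = 11110010100111
→ << 3 (mod 2^14) → 10010100111000 = 9528
0x358D = 11010110001101
→ & → 10010100001000 = 9480
0xB1A = 00101100011010
→ & → 00000100001000 = 264

264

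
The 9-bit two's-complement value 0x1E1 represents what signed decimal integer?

pattern = 111100001 (MSB is 1 ⇒ negative)
Invert: 000011110, add 1 → 000011111 = 31, so the value is -31.
(Equivalently: 481 - 2^9 = 481 - 512 = -31.)

-31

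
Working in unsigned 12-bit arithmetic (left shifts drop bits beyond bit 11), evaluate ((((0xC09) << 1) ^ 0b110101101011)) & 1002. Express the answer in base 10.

360

0xC09 = 110000001001
→ << 1 (mod 2^12) → 100000010010 = 2066
0b110101101011 = 110101101011
→ ^ → 010101111001 = 1401
1002 = 001111101010
→ & → 000101101000 = 360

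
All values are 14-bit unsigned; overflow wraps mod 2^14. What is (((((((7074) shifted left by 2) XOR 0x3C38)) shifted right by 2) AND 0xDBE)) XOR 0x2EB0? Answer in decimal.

7074 = 01101110100010
→ shifted left by 2 (mod 2^14) → 10111010001000 = 11912
0x3C38 = 11110000111000
→ XOR → 01001010110000 = 4784
→ shifted right by 2 → 00010010101100 = 1196
0xDBE = 00110110111110
→ AND → 00010010101100 = 1196
0x2EB0 = 10111010110000
→ XOR → 10101000011100 = 10780

10780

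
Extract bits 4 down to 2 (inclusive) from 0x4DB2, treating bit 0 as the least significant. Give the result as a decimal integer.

4

v = 0100110110110010
Shift right by 2: 01001101101100
Mask low 3 bits: 100 = 4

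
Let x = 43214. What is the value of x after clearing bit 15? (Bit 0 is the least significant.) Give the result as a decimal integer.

10446

x = 1010100011001110
bit 15 is currently 1; clear it via x & ~(1 << 15) = x & ~32768
→ 0010100011001110 = 10446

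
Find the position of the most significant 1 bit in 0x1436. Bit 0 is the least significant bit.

0x1436 = 1010000110110
The topmost 1 is at position 12 (since 2^12 = 4096 ≤ 5174 < 8192).

12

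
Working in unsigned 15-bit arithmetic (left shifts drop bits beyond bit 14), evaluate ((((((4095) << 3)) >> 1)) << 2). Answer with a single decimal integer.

4095 = 000111111111111
→ << 3 (mod 2^15) → 111111111111000 = 32760
→ >> 1 → 011111111111100 = 16380
→ << 2 (mod 2^15) → 111111111110000 = 32752

32752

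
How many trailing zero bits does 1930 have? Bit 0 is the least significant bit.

1

1930 = 11110001010
Trailing zeros: 1, so the lowest set bit is bit 1 (value 2).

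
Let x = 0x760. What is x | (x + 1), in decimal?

x = 11101100000 = 1888
x + 1 = 11101100001
OR    = 11101100001 = 1889
(x | (x + 1) sets the lowest cleared bit.)

1889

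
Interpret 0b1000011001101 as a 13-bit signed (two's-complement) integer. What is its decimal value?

pattern = 1000011001101 (MSB is 1 ⇒ negative)
Invert: 0111100110010, add 1 → 0111100110011 = 3891, so the value is -3891.
(Equivalently: 4301 - 2^13 = 4301 - 8192 = -3891.)

-3891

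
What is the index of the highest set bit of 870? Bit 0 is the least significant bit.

870 = 1101100110
The topmost 1 is at position 9 (since 2^9 = 512 ≤ 870 < 1024).

9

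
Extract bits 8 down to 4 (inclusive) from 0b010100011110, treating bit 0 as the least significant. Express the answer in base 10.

v = 010100011110
Shift right by 4: 01010001
Mask low 5 bits: 10001 = 17

17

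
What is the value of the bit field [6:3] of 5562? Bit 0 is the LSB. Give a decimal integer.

v = 1010110111010
Shift right by 3: 1010110111
Mask low 4 bits: 0111 = 7

7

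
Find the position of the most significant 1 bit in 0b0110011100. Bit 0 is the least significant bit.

8

0b0110011100 = 110011100
The topmost 1 is at position 8 (since 2^8 = 256 ≤ 412 < 512).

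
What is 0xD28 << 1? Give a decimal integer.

0xD28 = 0110100101000
shift left by 1 → 1101001010000 = 6736
(equivalently, 3368 × 2^1 = 3368 × 2)

6736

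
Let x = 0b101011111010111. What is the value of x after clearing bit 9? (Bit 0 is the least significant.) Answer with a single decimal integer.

21975

x = 101011111010111
bit 9 is currently 1; clear it via x & ~(1 << 9) = x & ~512
→ 101010111010111 = 21975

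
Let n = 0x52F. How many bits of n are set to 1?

0x52F = 10100101111
Count the 1s: 1 + 1 + 1 + 1 + 1 + 1 + 1 = 7

7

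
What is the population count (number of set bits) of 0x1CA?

0x1CA = 111001010
Count the 1s: 1 + 1 + 1 + 1 + 1 = 5

5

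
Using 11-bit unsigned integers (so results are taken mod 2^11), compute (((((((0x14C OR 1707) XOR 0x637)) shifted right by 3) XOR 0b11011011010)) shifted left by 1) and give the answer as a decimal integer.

1474

0x14C = 00101001100
1707 = 11010101011
→ OR → 11111101111 = 2031
0x637 = 11000110111
→ XOR → 00111011000 = 472
→ shifted right by 3 → 00000111011 = 59
0b11011011010 = 11011011010
→ XOR → 11011100001 = 1761
→ shifted left by 1 (mod 2^11) → 10111000010 = 1474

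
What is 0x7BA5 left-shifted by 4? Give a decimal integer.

0x7BA5 = 0000111101110100101
shift left by 4 → 1111011101001010000 = 506448
(equivalently, 31653 × 2^4 = 31653 × 16)

506448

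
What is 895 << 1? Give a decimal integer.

1790

895 = 01101111111
shift left by 1 → 11011111110 = 1790
(equivalently, 895 × 2^1 = 895 × 2)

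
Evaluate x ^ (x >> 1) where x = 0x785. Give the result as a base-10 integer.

x = 11110000101 = 1925
x>>1 = 01111000010
XOR  = 10001000111 = 1095
(x ^ (x >> 1) gives the standard binary-reflected Gray code of x.)

1095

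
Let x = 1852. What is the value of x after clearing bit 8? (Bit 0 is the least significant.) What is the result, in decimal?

1596

x = 011100111100
bit 8 is currently 1; clear it via x & ~(1 << 8) = x & ~256
→ 011000111100 = 1596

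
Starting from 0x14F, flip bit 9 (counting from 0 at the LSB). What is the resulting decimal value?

847

x = 00101001111
bit 9 is currently 0; toggle it via x ^ (1 << 9) = x ^ 512
→ 01101001111 = 847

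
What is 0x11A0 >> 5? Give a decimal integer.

0x11A0 = 1000110100000
shift right by 5 → 0000010001101 = 141
(equivalently, floor(4512 / 32))

141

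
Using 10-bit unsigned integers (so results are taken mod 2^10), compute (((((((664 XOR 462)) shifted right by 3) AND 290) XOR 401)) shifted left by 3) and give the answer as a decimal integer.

664 = 1010011000
462 = 0111001110
→ XOR → 1101010110 = 854
→ shifted right by 3 → 0001101010 = 106
290 = 0100100010
→ AND → 0000100010 = 34
401 = 0110010001
→ XOR → 0110110011 = 435
→ shifted left by 3 (mod 2^10) → 0110011000 = 408

408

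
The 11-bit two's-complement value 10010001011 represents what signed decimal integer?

pattern = 10010001011 (MSB is 1 ⇒ negative)
Invert: 01101110100, add 1 → 01101110101 = 885, so the value is -885.
(Equivalently: 1163 - 2^11 = 1163 - 2048 = -885.)

-885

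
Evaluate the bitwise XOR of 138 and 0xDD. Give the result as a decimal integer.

87

138 = 10001010
0xDD = 11011101
XOR → 01010111 = 87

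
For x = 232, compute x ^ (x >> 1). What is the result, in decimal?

x = 11101000 = 232
x>>1 = 01110100
XOR  = 10011100 = 156
(x ^ (x >> 1) gives the standard binary-reflected Gray code of x.)

156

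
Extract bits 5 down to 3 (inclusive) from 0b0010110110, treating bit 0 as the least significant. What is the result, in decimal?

6

v = 0010110110
Shift right by 3: 0010110
Mask low 3 bits: 110 = 6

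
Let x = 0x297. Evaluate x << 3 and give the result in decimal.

0x297 = 0001010010111
shift left by 3 → 1010010111000 = 5304
(equivalently, 663 × 2^3 = 663 × 8)

5304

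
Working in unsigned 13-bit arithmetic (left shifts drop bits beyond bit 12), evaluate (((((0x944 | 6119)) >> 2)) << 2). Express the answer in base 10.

0x944 = 0100101000100
6119 = 1011111100111
→ | → 1111111100111 = 8167
→ >> 2 → 0011111111001 = 2041
→ << 2 (mod 2^13) → 1111111100100 = 8164

8164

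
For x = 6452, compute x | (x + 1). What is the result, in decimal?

x = 1100100110100 = 6452
x + 1 = 1100100110101
OR    = 1100100110101 = 6453
(x | (x + 1) sets the lowest cleared bit.)

6453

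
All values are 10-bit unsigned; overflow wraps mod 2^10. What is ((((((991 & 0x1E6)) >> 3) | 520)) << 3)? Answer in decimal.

448

991 = 1111011111
0x1E6 = 0111100110
→ & → 0111000110 = 454
→ >> 3 → 0000111000 = 56
520 = 1000001000
→ | → 1000111000 = 568
→ << 3 (mod 2^10) → 0111000000 = 448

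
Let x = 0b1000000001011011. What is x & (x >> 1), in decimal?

x = 1000000001011011 = 32859
x>>1 = 0100000000101101
AND  = 0000000000001001 = 9
(x & (x >> 1) has a 1 wherever x has two consecutive 1 bits.)

9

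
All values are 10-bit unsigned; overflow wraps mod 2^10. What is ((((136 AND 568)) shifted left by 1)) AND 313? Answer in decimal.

16

136 = 0010001000
568 = 1000111000
→ AND → 0000001000 = 8
→ shifted left by 1 (mod 2^10) → 0000010000 = 16
313 = 0100111001
→ AND → 0000010000 = 16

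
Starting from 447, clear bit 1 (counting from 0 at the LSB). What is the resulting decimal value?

445

x = 00110111111
bit 1 is currently 1; clear it via x & ~(1 << 1) = x & ~2
→ 00110111101 = 445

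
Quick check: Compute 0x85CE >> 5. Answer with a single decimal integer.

1070

0x85CE = 1000010111001110
shift right by 5 → 0000010000101110 = 1070
(equivalently, floor(34254 / 32))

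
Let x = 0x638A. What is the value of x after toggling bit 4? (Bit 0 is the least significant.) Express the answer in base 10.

25498

x = 110001110001010
bit 4 is currently 0; toggle it via x ^ (1 << 4) = x ^ 16
→ 110001110011010 = 25498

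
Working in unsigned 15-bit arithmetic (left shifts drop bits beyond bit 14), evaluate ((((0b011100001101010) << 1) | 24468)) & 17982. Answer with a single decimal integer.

0b011100001101010 = 011100001101010
→ << 1 (mod 2^15) → 111000011010100 = 28884
24468 = 101111110010100
→ | → 111111111010100 = 32724
17982 = 100011000111110
→ & → 100011000010100 = 17940

17940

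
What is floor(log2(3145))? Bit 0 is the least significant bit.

11

3145 = 110001001001
The topmost 1 is at position 11 (since 2^11 = 2048 ≤ 3145 < 4096).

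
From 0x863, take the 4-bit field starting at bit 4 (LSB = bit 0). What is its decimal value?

6

v = 100001100011
Shift right by 4: 10000110
Mask low 4 bits: 0110 = 6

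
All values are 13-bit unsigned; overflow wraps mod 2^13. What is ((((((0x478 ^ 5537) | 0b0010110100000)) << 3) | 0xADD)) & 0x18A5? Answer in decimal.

0x478 = 0010001111000
5537 = 1010110100001
→ ^ → 1000111011001 = 4569
0b0010110100000 = 0010110100000
→ | → 1010111111001 = 5625
→ << 3 (mod 2^13) → 0111111001000 = 4040
0xADD = 0101011011101
→ | → 0111111011101 = 4061
0x18A5 = 1100010100101
→ & → 0100010000101 = 2181

2181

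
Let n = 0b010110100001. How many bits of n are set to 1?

n = 10110100001
Count the 1s: 1 + 1 + 1 + 1 + 1 = 5

5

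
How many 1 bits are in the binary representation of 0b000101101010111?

8

n = 101101010111
Count the 1s: 1 + 1 + 1 + 1 + 1 + 1 + 1 + 1 = 8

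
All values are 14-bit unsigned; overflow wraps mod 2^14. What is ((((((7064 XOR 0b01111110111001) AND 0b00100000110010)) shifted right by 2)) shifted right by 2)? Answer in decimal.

2

7064 = 01101110011000
0b01111110111001 = 01111110111001
→ XOR → 00010000100001 = 1057
0b00100000110010 = 00100000110010
→ AND → 00000000100000 = 32
→ shifted right by 2 → 00000000001000 = 8
→ shifted right by 2 → 00000000000010 = 2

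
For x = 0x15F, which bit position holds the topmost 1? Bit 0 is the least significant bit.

8

0x15F = 101011111
The topmost 1 is at position 8 (since 2^8 = 256 ≤ 351 < 512).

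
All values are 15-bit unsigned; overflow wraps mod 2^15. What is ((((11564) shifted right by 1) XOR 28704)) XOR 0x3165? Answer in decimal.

11564 = 010110100101100
→ shifted right by 1 → 001011010010110 = 5782
28704 = 111000000100000
→ XOR → 110011010110110 = 26294
0x3165 = 011000101100101
→ XOR → 101011111010011 = 22483

22483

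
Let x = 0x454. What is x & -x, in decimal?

4

x = 10001010100 = 1108
-x (two's complement) = …01110101100
AND   = 00000000100 = 4
(x & -x isolates the lowest set bit of x.)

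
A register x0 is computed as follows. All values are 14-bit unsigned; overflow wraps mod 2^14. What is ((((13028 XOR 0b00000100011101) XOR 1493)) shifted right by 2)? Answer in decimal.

3467

13028 = 11001011100100
0b00000100011101 = 00000100011101
→ XOR → 11001111111001 = 13305
1493 = 00010111010101
→ XOR → 11011000101100 = 13868
→ shifted right by 2 → 00110110001011 = 3467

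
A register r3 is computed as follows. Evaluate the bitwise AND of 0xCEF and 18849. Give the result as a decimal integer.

0xCEF = 000110011101111
18849 = 100100110100001
AND → 000100010100001 = 2209

2209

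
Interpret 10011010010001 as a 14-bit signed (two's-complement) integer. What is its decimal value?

-6511

pattern = 10011010010001 (MSB is 1 ⇒ negative)
Invert: 01100101101110, add 1 → 01100101101111 = 6511, so the value is -6511.
(Equivalently: 9873 - 2^14 = 9873 - 16384 = -6511.)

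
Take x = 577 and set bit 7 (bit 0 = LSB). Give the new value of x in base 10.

705

x = 1001000001
bit 7 is currently 0; set it via x | (1 << 7) = x | 128
→ 1011000001 = 705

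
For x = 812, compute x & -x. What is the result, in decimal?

4

x = 1100101100 = 812
-x (two's complement) = …0011010100
AND   = 0000000100 = 4
(x & -x isolates the lowest set bit of x.)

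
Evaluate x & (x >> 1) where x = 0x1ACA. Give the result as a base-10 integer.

2112

x = 1101011001010 = 6858
x>>1 = 0110101100101
AND  = 0100001000000 = 2112
(x & (x >> 1) has a 1 wherever x has two consecutive 1 bits.)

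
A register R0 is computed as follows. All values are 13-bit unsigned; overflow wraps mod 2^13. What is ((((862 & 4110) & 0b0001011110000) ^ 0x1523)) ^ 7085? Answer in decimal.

862 = 0001101011110
4110 = 1000000001110
→ & → 0000000001110 = 14
0b0001011110000 = 0001011110000
→ & → 0000000000000 = 0
0x1523 = 1010100100011
→ ^ → 1010100100011 = 5411
7085 = 1101110101101
→ ^ → 0111010001110 = 3726

3726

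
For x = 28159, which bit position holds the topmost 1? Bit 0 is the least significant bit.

28159 = 110110111111111
The topmost 1 is at position 14 (since 2^14 = 16384 ≤ 28159 < 32768).

14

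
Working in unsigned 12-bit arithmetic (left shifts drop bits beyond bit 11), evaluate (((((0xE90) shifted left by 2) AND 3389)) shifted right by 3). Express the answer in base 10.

0xE90 = 111010010000
→ shifted left by 2 (mod 2^12) → 101001000000 = 2624
3389 = 110100111101
→ AND → 100000000000 = 2048
→ shifted right by 3 → 000100000000 = 256

256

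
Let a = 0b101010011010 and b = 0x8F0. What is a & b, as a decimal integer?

a = 101010011010
0x8F0 = 100011110000
AND → 100010010000 = 2192

2192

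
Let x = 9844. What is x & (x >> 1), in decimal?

x = 10011001110100 = 9844
x>>1 = 01001100111010
AND  = 00001000110000 = 560
(x & (x >> 1) has a 1 wherever x has two consecutive 1 bits.)

560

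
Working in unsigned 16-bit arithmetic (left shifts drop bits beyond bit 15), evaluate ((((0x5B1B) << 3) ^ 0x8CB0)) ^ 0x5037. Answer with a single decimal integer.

0x5B1B = 0101101100011011
→ << 3 (mod 2^16) → 1101100011011000 = 55512
0x8CB0 = 1000110010110000
→ ^ → 0101010001101000 = 21608
0x5037 = 0101000000110111
→ ^ → 0000010001011111 = 1119

1119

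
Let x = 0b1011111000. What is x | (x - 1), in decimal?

x = 1011111000 = 760
x - 1 = 1011110111
OR    = 1011111111 = 767
(x | (x - 1) sets all bits below the lowest set bit.)

767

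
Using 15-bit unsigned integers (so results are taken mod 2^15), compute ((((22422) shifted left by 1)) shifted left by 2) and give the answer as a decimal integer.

22422 = 101011110010110
→ shifted left by 1 (mod 2^15) → 010111100101100 = 12076
→ shifted left by 2 (mod 2^15) → 011110010110000 = 15536

15536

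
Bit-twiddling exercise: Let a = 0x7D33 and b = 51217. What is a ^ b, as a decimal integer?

0x7D33 = 0111110100110011
51217 = 1100100000010001
XOR → 1011010100100010 = 46370

46370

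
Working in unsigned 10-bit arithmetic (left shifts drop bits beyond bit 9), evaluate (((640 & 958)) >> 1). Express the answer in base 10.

320

640 = 1010000000
958 = 1110111110
→ & → 1010000000 = 640
→ >> 1 → 0101000000 = 320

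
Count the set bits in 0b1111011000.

6

n = 1111011000
Count the 1s: 1 + 1 + 1 + 1 + 1 + 1 = 6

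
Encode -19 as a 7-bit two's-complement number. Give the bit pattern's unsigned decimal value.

109

19 in 7 bits: 0010011
Invert: 1101100
Add 1:  1101101 = 109
(Check: 2^7 - 19 = 128 - 19 = 109.)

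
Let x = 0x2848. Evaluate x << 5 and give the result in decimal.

329984

0x2848 = 0000010100001001000
shift left by 5 → 1010000100100000000 = 329984
(equivalently, 10312 × 2^5 = 10312 × 32)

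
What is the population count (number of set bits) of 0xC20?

3

0xC20 = 110000100000
Count the 1s: 1 + 1 + 1 = 3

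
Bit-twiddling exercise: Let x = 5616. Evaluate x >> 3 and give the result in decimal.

5616 = 1010111110000
shift right by 3 → 0001010111110 = 702
(equivalently, floor(5616 / 8))

702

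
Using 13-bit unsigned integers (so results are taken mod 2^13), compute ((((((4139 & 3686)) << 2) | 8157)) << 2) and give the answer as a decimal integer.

4139 = 1000000101011
3686 = 0111001100110
→ & → 0000000100010 = 34
→ << 2 (mod 2^13) → 0000010001000 = 136
8157 = 1111111011101
→ | → 1111111011101 = 8157
→ << 2 (mod 2^13) → 1111101110100 = 8052

8052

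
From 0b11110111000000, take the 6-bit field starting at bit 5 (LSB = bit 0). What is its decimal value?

46

v = 11110111000000
Shift right by 5: 111101110
Mask low 6 bits: 101110 = 46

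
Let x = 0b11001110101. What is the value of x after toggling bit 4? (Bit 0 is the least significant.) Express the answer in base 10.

1637

x = 11001110101
bit 4 is currently 1; toggle it via x ^ (1 << 4) = x ^ 16
→ 11001100101 = 1637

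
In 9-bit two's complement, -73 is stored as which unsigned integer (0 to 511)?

439

73 in 9 bits: 001001001
Invert: 110110110
Add 1:  110110111 = 439
(Check: 2^9 - 73 = 512 - 73 = 439.)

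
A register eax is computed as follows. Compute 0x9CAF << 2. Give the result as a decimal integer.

0x9CAF = 001001110010101111
shift left by 2 → 100111001010111100 = 160444
(equivalently, 40111 × 2^2 = 40111 × 4)

160444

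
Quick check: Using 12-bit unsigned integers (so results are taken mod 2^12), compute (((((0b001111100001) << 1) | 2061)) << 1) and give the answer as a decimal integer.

0b001111100001 = 001111100001
→ << 1 (mod 2^12) → 011111000010 = 1986
2061 = 100000001101
→ | → 111111001111 = 4047
→ << 1 (mod 2^12) → 111110011110 = 3998

3998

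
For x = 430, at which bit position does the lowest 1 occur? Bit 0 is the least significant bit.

430 = 110101110
Trailing zeros: 1, so the lowest set bit is bit 1 (value 2).

1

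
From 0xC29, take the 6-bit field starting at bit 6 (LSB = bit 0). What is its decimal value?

48

v = 110000101001
Shift right by 6: 110000
Mask low 6 bits: 110000 = 48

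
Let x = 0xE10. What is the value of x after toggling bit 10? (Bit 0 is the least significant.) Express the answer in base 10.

2576

x = 111000010000
bit 10 is currently 1; toggle it via x ^ (1 << 10) = x ^ 1024
→ 101000010000 = 2576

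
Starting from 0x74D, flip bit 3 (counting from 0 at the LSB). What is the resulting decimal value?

x = 11101001101
bit 3 is currently 1; toggle it via x ^ (1 << 3) = x ^ 8
→ 11101000101 = 1861

1861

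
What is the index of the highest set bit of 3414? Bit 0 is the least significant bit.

3414 = 110101010110
The topmost 1 is at position 11 (since 2^11 = 2048 ≤ 3414 < 4096).

11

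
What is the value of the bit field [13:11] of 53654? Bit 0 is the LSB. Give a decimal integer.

v = 1101000110010110
Shift right by 11: 11010
Mask low 3 bits: 010 = 2

2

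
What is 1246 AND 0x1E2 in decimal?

194

1246 = 10011011110
0x1E2 = 00111100010
AND → 00011000010 = 194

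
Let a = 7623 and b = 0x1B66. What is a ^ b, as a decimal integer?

7623 = 1110111000111
0x1B66 = 1101101100110
XOR → 0011010100001 = 1697

1697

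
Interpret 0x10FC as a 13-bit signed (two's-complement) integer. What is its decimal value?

pattern = 1000011111100 (MSB is 1 ⇒ negative)
Invert: 0111100000011, add 1 → 0111100000100 = 3844, so the value is -3844.
(Equivalently: 4348 - 2^13 = 4348 - 8192 = -3844.)

-3844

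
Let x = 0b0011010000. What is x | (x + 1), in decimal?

209

x = 11010000 = 208
x + 1 = 11010001
OR    = 11010001 = 209
(x | (x + 1) sets the lowest cleared bit.)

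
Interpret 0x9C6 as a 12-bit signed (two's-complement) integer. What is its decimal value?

pattern = 100111000110 (MSB is 1 ⇒ negative)
Invert: 011000111001, add 1 → 011000111010 = 1594, so the value is -1594.
(Equivalently: 2502 - 2^12 = 2502 - 4096 = -1594.)

-1594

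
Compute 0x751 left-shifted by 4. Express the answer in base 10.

29968

0x751 = 000011101010001
shift left by 4 → 111010100010000 = 29968
(equivalently, 1873 × 2^4 = 1873 × 16)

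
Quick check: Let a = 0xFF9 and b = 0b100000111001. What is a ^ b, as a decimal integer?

0xFF9 = 111111111001
b = 100000111001
XOR → 011111000000 = 1984

1984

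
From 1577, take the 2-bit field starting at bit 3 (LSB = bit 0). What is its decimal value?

v = 11000101001
Shift right by 3: 11000101
Mask low 2 bits: 01 = 1

1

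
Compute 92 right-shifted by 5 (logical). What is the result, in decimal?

2

92 = 1011100
shift right by 5 → 0000010 = 2
(equivalently, floor(92 / 32))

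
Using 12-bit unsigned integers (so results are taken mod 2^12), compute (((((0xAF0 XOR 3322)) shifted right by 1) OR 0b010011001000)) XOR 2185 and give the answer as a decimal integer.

0xAF0 = 101011110000
3322 = 110011111010
→ XOR → 011000001010 = 1546
→ shifted right by 1 → 001100000101 = 773
0b010011001000 = 010011001000
→ OR → 011111001101 = 1997
2185 = 100010001001
→ XOR → 111101000100 = 3908

3908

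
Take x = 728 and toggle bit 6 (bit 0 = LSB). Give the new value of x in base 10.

x = 1011011000
bit 6 is currently 1; toggle it via x ^ (1 << 6) = x ^ 64
→ 1010011000 = 664

664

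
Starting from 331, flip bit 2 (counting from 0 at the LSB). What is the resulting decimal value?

335

x = 0101001011
bit 2 is currently 0; toggle it via x ^ (1 << 2) = x ^ 4
→ 0101001111 = 335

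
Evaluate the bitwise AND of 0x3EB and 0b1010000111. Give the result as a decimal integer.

643

0x3EB = 1111101011
b = 1010000111
AND → 1010000011 = 643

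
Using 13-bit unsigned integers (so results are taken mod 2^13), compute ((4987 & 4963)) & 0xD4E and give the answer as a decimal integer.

4987 = 1001101111011
4963 = 1001101100011
→ & → 1001101100011 = 4963
0xD4E = 0110101001110
→ & → 0000101000010 = 322

322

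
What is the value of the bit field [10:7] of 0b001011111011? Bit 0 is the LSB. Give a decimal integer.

5

v = 001011111011
Shift right by 7: 00101
Mask low 4 bits: 0101 = 5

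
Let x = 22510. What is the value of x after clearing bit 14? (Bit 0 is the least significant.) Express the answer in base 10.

6126

x = 0101011111101110
bit 14 is currently 1; clear it via x & ~(1 << 14) = x & ~16384
→ 0001011111101110 = 6126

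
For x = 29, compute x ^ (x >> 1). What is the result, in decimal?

x = 11101 = 29
x>>1 = 01110
XOR  = 10011 = 19
(x ^ (x >> 1) gives the standard binary-reflected Gray code of x.)

19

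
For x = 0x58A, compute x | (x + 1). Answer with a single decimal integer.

x = 10110001010 = 1418
x + 1 = 10110001011
OR    = 10110001011 = 1419
(x | (x + 1) sets the lowest cleared bit.)

1419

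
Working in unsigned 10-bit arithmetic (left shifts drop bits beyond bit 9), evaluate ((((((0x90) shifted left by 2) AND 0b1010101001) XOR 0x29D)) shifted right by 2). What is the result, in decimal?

39

0x90 = 0010010000
→ shifted left by 2 (mod 2^10) → 1001000000 = 576
0b1010101001 = 1010101001
→ AND → 1000000000 = 512
0x29D = 1010011101
→ XOR → 0010011101 = 157
→ shifted right by 2 → 0000100111 = 39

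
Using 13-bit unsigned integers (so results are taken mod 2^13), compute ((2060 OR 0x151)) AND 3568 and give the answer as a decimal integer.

2384

2060 = 0100000001100
0x151 = 0000101010001
→ OR → 0100101011101 = 2397
3568 = 0110111110000
→ AND → 0100101010000 = 2384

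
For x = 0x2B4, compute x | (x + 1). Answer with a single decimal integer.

x = 1010110100 = 692
x + 1 = 1010110101
OR    = 1010110101 = 693
(x | (x + 1) sets the lowest cleared bit.)

693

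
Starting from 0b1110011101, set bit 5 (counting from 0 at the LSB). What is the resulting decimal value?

x = 1110011101
bit 5 is currently 0; set it via x | (1 << 5) = x | 32
→ 1110111101 = 957

957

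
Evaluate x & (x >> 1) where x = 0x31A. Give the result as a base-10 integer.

x = 1100011010 = 794
x>>1 = 0110001101
AND  = 0100001000 = 264
(x & (x >> 1) has a 1 wherever x has two consecutive 1 bits.)

264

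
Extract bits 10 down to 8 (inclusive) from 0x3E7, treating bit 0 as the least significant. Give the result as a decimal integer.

3

v = 01111100111
Shift right by 8: 011
Mask low 3 bits: 011 = 3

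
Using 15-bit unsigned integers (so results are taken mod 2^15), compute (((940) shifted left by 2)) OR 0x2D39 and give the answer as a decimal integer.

12217

940 = 000001110101100
→ shifted left by 2 (mod 2^15) → 000111010110000 = 3760
0x2D39 = 010110100111001
→ OR → 010111110111001 = 12217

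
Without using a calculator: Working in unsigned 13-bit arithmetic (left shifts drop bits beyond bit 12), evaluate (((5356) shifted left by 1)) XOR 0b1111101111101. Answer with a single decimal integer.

5797

5356 = 1010011101100
→ shifted left by 1 (mod 2^13) → 0100111011000 = 2520
0b1111101111101 = 1111101111101
→ XOR → 1011010100101 = 5797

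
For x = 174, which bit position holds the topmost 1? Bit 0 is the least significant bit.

7

174 = 10101110
The topmost 1 is at position 7 (since 2^7 = 128 ≤ 174 < 256).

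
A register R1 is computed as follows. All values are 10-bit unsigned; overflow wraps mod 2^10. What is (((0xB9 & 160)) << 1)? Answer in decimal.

0xB9 = 0010111001
160 = 0010100000
→ & → 0010100000 = 160
→ << 1 (mod 2^10) → 0101000000 = 320

320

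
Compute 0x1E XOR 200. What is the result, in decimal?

214

0x1E = 00011110
200 = 11001000
XOR → 11010110 = 214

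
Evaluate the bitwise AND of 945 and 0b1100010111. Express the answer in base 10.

945 = 1110110001
b = 1100010111
AND → 1100010001 = 785

785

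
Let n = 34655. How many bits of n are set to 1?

10

34655 = 1000011101011111
Count the 1s: 1 + 1 + 1 + 1 + 1 + 1 + 1 + 1 + 1 + 1 = 10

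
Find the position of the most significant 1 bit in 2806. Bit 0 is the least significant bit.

2806 = 101011110110
The topmost 1 is at position 11 (since 2^11 = 2048 ≤ 2806 < 4096).

11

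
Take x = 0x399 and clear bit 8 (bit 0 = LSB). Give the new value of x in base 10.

x = 01110011001
bit 8 is currently 1; clear it via x & ~(1 << 8) = x & ~256
→ 01010011001 = 665

665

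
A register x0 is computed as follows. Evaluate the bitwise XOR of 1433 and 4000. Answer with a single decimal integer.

1433 = 010110011001
4000 = 111110100000
XOR → 101000111001 = 2617

2617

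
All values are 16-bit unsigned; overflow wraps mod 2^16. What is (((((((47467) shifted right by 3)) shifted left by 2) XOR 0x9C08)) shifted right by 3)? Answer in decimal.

6167

47467 = 1011100101101011
→ shifted right by 3 → 0001011100101101 = 5933
→ shifted left by 2 (mod 2^16) → 0101110010110100 = 23732
0x9C08 = 1001110000001000
→ XOR → 1100000010111100 = 49340
→ shifted right by 3 → 0001100000010111 = 6167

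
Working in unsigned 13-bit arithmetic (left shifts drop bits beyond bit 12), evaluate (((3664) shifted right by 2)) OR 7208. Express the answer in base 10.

8124

3664 = 0111001010000
→ shifted right by 2 → 0001110010100 = 916
7208 = 1110000101000
→ OR → 1111110111100 = 8124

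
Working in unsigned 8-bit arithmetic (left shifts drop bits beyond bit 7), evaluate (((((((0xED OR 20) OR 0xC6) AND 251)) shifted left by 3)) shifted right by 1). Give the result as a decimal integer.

108

0xED = 11101101
20 = 00010100
→ OR → 11111101 = 253
0xC6 = 11000110
→ OR → 11111111 = 255
251 = 11111011
→ AND → 11111011 = 251
→ shifted left by 3 (mod 2^8) → 11011000 = 216
→ shifted right by 1 → 01101100 = 108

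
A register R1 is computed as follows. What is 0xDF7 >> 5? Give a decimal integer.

111

0xDF7 = 110111110111
shift right by 5 → 000001101111 = 111
(equivalently, floor(3575 / 32))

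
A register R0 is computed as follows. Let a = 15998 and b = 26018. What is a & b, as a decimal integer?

9250

15998 = 011111001111110
26018 = 110010110100010
AND → 010010000100010 = 9250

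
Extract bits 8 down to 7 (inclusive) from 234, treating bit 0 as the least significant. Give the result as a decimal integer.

v = 0011101010
Shift right by 7: 001
Mask low 2 bits: 01 = 1

1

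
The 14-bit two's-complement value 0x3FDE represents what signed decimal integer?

pattern = 11111111011110 (MSB is 1 ⇒ negative)
Invert: 00000000100001, add 1 → 00000000100010 = 34, so the value is -34.
(Equivalently: 16350 - 2^14 = 16350 - 16384 = -34.)

-34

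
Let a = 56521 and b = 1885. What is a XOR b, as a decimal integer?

56212

56521 = 1101110011001001
1885 = 0000011101011101
XOR → 1101101110010100 = 56212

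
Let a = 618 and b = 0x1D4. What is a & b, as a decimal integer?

64

618 = 1001101010
0x1D4 = 0111010100
AND → 0001000000 = 64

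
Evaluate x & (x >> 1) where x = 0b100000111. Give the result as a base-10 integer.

x = 100000111 = 263
x>>1 = 010000011
AND  = 000000011 = 3
(x & (x >> 1) has a 1 wherever x has two consecutive 1 bits.)

3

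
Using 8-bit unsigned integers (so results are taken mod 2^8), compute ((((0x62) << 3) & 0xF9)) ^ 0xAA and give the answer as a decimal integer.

186

0x62 = 01100010
→ << 3 (mod 2^8) → 00010000 = 16
0xF9 = 11111001
→ & → 00010000 = 16
0xAA = 10101010
→ ^ → 10111010 = 186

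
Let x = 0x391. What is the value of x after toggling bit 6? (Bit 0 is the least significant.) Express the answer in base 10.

x = 1110010001
bit 6 is currently 0; toggle it via x ^ (1 << 6) = x ^ 64
→ 1111010001 = 977

977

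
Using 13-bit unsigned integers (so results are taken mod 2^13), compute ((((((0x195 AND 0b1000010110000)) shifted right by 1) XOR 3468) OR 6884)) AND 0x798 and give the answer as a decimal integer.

1920

0x195 = 0000110010101
0b1000010110000 = 1000010110000
→ AND → 0000010010000 = 144
→ shifted right by 1 → 0000001001000 = 72
3468 = 0110110001100
→ XOR → 0110111000100 = 3524
6884 = 1101011100100
→ OR → 1111111100100 = 8164
0x798 = 0011110011000
→ AND → 0011110000000 = 1920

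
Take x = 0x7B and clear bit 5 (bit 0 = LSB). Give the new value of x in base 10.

x = 01111011
bit 5 is currently 1; clear it via x & ~(1 << 5) = x & ~32
→ 01011011 = 91

91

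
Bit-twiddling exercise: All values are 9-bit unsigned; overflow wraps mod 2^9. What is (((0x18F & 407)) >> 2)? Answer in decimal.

0x18F = 110001111
407 = 110010111
→ & → 110000111 = 391
→ >> 2 → 001100001 = 97

97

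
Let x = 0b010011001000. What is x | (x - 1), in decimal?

x = 10011001000 = 1224
x - 1 = 10011000111
OR    = 10011001111 = 1231
(x | (x - 1) sets all bits below the lowest set bit.)

1231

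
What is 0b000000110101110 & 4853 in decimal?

164

a = 0000110101110
4853 = 1001011110101
AND → 0000010100100 = 164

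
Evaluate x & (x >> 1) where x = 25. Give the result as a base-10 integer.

8

x = 11001 = 25
x>>1 = 01100
AND  = 01000 = 8
(x & (x >> 1) has a 1 wherever x has two consecutive 1 bits.)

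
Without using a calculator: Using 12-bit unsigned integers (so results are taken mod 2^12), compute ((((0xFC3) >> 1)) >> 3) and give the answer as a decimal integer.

0xFC3 = 111111000011
→ >> 1 → 011111100001 = 2017
→ >> 3 → 000011111100 = 252

252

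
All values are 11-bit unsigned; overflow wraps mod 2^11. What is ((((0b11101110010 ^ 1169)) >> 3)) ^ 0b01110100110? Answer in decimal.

986

0b11101110010 = 11101110010
1169 = 10010010001
→ ^ → 01111100011 = 995
→ >> 3 → 00001111100 = 124
0b01110100110 = 01110100110
→ ^ → 01111011010 = 986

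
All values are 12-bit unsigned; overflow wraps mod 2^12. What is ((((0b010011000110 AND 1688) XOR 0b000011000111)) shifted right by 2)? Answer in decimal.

0b010011000110 = 010011000110
1688 = 011010011000
→ AND → 010010000000 = 1152
0b000011000111 = 000011000111
→ XOR → 010001000111 = 1095
→ shifted right by 2 → 000100010001 = 273

273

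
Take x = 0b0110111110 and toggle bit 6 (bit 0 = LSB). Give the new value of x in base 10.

x = 0110111110
bit 6 is currently 0; toggle it via x ^ (1 << 6) = x ^ 64
→ 0111111110 = 510

510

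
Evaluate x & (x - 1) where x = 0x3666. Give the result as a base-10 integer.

13924

x = 11011001100110 = 13926
x - 1 = 11011001100101
AND   = 11011001100100 = 13924
(x & (x - 1) clears the lowest set bit of x.)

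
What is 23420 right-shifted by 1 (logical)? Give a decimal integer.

11710

23420 = 101101101111100
shift right by 1 → 010110110111110 = 11710
(equivalently, floor(23420 / 2))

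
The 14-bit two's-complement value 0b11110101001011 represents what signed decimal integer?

-693

pattern = 11110101001011 (MSB is 1 ⇒ negative)
Invert: 00001010110100, add 1 → 00001010110101 = 693, so the value is -693.
(Equivalently: 15691 - 2^14 = 15691 - 16384 = -693.)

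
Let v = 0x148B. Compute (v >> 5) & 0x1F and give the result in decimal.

4

v = 1010010001011
Shift right by 5: 10100100
Mask low 5 bits: 00100 = 4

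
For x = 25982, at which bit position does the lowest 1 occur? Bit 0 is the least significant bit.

1

25982 = 110010101111110
Trailing zeros: 1, so the lowest set bit is bit 1 (value 2).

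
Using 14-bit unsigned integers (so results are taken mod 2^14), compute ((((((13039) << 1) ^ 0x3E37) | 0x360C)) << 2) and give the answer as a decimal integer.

16308

13039 = 11001011101111
→ << 1 (mod 2^14) → 10010111011110 = 9694
0x3E37 = 11111000110111
→ ^ → 01101111101001 = 7145
0x360C = 11011000001100
→ | → 11111111101101 = 16365
→ << 2 (mod 2^14) → 11111110110100 = 16308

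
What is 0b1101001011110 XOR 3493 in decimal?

a = 1101001011110
3493 = 0110110100101
XOR → 1011111111011 = 6139

6139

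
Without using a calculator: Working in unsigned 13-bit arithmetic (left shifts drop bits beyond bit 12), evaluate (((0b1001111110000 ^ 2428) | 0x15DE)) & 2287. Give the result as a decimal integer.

2254

0b1001111110000 = 1001111110000
2428 = 0100101111100
→ ^ → 1101010001100 = 6796
0x15DE = 1010111011110
→ | → 1111111011110 = 8158
2287 = 0100011101111
→ & → 0100011001110 = 2254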